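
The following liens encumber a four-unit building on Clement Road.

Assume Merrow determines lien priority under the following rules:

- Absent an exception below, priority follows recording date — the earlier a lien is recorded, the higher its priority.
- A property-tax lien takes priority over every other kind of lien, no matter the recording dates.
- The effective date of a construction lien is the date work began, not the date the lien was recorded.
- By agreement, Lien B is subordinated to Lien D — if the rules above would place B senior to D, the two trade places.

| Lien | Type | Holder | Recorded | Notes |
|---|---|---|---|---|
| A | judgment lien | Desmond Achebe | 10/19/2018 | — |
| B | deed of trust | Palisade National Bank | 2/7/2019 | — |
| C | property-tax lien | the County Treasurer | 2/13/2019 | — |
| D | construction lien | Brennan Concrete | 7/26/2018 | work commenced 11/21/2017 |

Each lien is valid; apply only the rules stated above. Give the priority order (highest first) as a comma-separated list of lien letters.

C, D, A, B

Adjusting effective dates: D's effective date is 11/21/2017, when work began.
As a property-tax lien, C is senior to every other lien.
Remaining liens by effective date: D (11/21/2017), A (10/19/2018), B (2/7/2019).
B already ranks below D; the subordination has no effect.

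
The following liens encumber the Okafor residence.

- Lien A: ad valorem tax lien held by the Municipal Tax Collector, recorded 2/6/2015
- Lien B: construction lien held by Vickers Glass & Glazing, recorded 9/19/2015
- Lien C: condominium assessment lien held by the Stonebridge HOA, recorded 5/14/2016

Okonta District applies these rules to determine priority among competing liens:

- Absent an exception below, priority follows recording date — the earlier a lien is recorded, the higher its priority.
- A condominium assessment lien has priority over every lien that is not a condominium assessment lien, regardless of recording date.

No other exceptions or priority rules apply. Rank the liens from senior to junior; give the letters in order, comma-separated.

As a condominium assessment lien, C is senior to every other lien.
Ordering the rest by effective date: A (2/6/2015), B (9/19/2015).

C, A, B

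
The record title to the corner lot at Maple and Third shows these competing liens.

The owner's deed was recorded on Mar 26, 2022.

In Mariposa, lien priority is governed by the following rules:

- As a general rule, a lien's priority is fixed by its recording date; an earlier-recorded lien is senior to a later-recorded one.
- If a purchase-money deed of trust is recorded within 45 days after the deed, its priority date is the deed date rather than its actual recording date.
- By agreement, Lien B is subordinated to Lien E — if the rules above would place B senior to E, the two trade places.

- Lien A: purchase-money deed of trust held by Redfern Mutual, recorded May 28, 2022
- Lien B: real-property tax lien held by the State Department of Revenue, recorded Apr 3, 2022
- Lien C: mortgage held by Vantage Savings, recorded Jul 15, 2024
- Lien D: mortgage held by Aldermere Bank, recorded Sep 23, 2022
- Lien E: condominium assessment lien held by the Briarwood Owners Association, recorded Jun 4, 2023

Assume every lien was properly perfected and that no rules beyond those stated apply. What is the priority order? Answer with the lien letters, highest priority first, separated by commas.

Effective dates after the stated exceptions: A was recorded 63 days after the deed, outside the 45-day window, so it keeps its recording date.
Sorted by effective date: B (Apr 3, 2022), A (May 28, 2022), D (Sep 23, 2022), E (Jun 4, 2023), C (Jul 15, 2024).
Because B would otherwise rank above E, the subordination swaps them.

E, A, D, B, C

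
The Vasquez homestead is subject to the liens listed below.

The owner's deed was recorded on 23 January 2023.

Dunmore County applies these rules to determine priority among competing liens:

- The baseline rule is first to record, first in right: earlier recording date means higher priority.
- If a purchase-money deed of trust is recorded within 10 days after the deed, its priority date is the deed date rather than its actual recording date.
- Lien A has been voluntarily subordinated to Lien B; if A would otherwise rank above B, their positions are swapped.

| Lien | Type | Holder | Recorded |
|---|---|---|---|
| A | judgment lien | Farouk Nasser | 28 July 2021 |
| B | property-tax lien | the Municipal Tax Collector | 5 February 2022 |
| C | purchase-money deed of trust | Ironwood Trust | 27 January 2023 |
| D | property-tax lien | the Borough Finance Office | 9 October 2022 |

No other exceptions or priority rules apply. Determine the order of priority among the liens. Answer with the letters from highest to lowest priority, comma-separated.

First, effective dates: C's effective date is the deed date, 23 January 2023.
Ordering by effective date: A (28 July 2021), B (5 February 2022), D (9 October 2022), C (23 January 2023).
The subordination applies — A was senior to B — so A and B swap.

B, A, D, C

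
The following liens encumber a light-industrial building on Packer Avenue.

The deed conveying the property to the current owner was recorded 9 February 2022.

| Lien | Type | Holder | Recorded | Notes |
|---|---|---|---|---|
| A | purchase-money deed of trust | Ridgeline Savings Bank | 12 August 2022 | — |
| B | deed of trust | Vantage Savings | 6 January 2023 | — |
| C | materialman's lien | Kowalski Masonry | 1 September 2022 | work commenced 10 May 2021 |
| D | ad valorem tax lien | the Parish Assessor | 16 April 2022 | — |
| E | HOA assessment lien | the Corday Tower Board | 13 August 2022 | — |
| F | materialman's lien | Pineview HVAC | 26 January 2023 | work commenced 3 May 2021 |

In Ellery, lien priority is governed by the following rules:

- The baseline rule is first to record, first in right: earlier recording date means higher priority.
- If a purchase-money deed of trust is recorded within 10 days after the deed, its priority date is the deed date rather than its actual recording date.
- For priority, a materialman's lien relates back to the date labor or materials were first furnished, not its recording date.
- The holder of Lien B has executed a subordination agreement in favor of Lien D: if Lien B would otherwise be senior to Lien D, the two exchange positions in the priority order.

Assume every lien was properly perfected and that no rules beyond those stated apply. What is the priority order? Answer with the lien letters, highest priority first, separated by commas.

Effective dates: A was recorded 184 days after the deed — beyond 10 days — so no relation-back applies; C relates back to 10 May 2021 (work commenced); F relates back to 3 May 2021 (work commenced).
By effective date: F (3 May 2021), C (10 May 2021), D (16 April 2022), A (12 August 2022), E (13 August 2022), B (6 January 2023).
Since B is not senior to D, the subordination leaves the order unchanged.

F, C, D, A, E, B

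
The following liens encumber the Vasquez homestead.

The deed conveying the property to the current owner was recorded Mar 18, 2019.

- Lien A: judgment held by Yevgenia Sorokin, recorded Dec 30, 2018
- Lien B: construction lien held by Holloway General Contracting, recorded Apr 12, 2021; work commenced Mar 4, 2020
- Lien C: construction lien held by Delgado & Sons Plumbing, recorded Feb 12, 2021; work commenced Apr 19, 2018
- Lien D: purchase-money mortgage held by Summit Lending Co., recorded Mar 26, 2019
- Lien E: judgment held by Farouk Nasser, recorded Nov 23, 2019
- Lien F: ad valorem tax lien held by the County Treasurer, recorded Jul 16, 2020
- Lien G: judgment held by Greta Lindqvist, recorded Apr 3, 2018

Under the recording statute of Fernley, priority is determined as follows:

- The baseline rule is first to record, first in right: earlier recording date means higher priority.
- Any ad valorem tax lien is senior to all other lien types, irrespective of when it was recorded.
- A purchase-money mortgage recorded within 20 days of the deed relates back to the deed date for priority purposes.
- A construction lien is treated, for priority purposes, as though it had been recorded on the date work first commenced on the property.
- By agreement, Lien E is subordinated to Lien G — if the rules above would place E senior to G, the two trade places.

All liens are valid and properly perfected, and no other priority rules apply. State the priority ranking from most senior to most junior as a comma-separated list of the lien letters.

Effective dates after the stated exceptions: B is treated as recorded Mar 4, 2020, the work-commencement date; C relates back to Apr 19, 2018 (work commenced); D's effective date is the deed date, Mar 18, 2019.
F is an ad valorem tax lien and takes priority over every other lien.
Ordering the rest by effective date: G (Apr 3, 2018), C (Apr 19, 2018), A (Dec 30, 2018), D (Mar 18, 2019), E (Nov 23, 2019), B (Mar 4, 2020).
E is already junior to G, so the subordination agreement changes nothing.

F, G, C, A, D, E, B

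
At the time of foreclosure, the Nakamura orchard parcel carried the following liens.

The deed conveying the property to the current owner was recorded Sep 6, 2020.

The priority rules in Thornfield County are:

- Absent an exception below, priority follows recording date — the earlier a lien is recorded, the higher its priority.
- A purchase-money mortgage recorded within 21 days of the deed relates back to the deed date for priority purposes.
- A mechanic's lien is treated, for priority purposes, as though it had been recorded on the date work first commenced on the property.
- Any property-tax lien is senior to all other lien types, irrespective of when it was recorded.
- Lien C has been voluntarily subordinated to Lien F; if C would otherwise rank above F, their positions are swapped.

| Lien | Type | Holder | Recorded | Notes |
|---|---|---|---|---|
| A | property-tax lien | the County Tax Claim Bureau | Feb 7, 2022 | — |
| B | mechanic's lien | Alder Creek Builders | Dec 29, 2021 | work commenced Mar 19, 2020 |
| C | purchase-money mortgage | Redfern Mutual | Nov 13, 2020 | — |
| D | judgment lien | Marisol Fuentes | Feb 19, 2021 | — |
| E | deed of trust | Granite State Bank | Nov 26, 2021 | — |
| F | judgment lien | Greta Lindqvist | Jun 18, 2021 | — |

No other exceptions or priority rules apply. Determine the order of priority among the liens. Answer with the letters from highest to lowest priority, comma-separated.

Effective dates: B's effective date is Mar 19, 2020, when work began; C was recorded 68 days after the deed — beyond 21 days — so no relation-back applies.
A is a property-tax lien, so it outranks all other liens regardless of date.
Ordering the rest by effective date: B (Mar 19, 2020), C (Nov 13, 2020), D (Feb 19, 2021), F (Jun 18, 2021), E (Nov 26, 2021).
C would otherwise be senior to F, so under the subordination agreement C and F exchange positions.

A, B, F, D, C, E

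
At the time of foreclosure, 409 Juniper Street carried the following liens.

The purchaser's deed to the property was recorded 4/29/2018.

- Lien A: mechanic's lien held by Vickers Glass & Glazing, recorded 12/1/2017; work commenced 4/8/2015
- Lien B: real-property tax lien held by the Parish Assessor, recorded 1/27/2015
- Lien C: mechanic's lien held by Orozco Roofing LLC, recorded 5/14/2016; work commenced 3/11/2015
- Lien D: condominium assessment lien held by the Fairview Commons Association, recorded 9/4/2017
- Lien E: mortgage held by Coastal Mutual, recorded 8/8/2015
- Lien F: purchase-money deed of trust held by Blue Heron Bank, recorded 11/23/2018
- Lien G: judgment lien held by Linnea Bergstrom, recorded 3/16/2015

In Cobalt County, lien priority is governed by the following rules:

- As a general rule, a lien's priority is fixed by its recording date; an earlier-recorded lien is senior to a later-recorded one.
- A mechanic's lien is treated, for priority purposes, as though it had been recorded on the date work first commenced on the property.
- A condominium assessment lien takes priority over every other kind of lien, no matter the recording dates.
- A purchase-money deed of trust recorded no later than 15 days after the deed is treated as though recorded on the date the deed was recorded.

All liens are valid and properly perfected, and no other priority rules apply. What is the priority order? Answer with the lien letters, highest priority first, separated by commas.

Effective dates: A's effective date is 4/8/2015, when work began; C relates back to 3/11/2015 (work commenced); F was recorded 208 days after the deed, outside the 15-day window, so it keeps its recording date.
D is a condominium assessment lien, so it outranks all other liens regardless of date.
Among the remaining liens, by effective date: B (1/27/2015), C (3/11/2015), G (3/16/2015), A (4/8/2015), E (8/8/2015), F (11/23/2018).

D, B, C, G, A, E, F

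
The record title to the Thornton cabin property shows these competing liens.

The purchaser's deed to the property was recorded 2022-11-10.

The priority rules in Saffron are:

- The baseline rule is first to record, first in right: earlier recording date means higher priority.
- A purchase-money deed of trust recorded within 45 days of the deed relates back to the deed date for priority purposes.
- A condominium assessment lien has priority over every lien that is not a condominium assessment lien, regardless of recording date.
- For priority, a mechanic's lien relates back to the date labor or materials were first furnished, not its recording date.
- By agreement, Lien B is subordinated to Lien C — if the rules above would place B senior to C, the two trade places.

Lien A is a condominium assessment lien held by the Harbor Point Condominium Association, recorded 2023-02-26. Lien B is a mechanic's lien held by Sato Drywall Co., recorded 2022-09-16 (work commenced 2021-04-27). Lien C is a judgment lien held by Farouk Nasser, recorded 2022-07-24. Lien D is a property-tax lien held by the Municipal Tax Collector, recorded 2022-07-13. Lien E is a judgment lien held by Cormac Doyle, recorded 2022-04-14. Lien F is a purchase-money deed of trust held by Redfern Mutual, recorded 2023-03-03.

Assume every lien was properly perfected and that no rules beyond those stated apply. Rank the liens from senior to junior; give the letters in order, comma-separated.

A, C, E, D, B, F

Effective dates: B is treated as recorded 2021-04-27, the work-commencement date; F missed the 45-day window (113 days after the deed), so its recording date stands.
A is a condominium assessment lien and takes priority over every other lien.
Remaining liens by effective date: B (2021-04-27), E (2022-04-14), D (2022-07-13), C (2022-07-24), F (2023-03-03).
B would otherwise be senior to C, so under the subordination agreement B and C exchange positions.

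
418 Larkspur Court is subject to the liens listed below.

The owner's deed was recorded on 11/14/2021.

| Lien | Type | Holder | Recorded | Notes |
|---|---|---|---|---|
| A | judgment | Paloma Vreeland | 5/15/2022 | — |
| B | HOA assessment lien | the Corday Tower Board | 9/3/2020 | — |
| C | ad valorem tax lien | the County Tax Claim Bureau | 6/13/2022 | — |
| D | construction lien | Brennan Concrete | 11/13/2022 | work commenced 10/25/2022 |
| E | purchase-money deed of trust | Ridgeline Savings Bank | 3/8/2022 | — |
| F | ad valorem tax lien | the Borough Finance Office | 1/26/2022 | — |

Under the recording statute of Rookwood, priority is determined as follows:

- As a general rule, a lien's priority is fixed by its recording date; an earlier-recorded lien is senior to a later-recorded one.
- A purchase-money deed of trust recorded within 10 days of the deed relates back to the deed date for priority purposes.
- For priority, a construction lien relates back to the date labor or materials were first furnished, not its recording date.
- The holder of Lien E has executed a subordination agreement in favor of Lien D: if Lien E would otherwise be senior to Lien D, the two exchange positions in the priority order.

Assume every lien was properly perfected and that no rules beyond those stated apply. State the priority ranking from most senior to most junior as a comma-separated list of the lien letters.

B, F, D, A, C, E

Effective dates: D's effective date is 10/25/2022, when work began; E was recorded 114 days after the deed, outside the 10-day window, so it keeps its recording date.
Ordering by effective date: B (9/3/2020), F (1/26/2022), E (3/8/2022), A (5/15/2022), C (6/13/2022), D (10/25/2022).
E would otherwise be senior to D, so under the subordination agreement E and D exchange positions.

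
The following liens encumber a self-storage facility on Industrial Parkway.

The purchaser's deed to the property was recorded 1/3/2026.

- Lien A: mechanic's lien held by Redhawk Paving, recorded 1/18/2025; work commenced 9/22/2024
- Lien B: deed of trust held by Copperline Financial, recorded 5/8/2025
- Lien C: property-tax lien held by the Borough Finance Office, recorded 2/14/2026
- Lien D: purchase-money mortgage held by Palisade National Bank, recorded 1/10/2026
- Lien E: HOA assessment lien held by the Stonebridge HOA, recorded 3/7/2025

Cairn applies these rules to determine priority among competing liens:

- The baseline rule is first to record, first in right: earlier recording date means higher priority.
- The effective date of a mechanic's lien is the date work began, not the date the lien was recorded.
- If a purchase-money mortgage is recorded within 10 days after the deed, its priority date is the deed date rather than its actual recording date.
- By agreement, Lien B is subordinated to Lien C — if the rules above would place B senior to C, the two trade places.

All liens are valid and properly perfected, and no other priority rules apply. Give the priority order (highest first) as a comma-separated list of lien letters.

A, E, C, D, B

Adjusting effective dates: A's effective date is 9/22/2024, when work began; D relates back to the deed date 1/3/2026.
By effective date: A (9/22/2024), E (3/7/2025), B (5/8/2025), D (1/3/2026), C (2/14/2026).
The subordination applies — B was senior to C — so B and C swap.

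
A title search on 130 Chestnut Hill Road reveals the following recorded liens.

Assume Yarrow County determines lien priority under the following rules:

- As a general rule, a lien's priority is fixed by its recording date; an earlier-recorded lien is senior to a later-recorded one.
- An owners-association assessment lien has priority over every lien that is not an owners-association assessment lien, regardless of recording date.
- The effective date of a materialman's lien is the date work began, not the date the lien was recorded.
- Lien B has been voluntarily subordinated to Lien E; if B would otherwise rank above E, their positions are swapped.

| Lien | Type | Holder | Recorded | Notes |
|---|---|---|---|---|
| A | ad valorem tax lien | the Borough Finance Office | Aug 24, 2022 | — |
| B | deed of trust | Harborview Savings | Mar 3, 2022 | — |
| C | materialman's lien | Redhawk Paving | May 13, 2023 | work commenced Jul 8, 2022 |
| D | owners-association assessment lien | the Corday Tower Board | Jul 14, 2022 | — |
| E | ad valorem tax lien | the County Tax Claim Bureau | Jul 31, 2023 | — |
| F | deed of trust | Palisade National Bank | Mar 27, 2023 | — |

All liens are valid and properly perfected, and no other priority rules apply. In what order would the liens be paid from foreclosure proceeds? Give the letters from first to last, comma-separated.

Effective dates: C is treated as recorded Jul 8, 2022, the work-commencement date.
D is an owners-association assessment lien and takes priority over every other lien.
Ordering the rest by effective date: B (Mar 3, 2022), C (Jul 8, 2022), A (Aug 24, 2022), F (Mar 27, 2023), E (Jul 31, 2023).
Because B would otherwise rank above E, the subordination swaps them.

D, E, C, A, F, B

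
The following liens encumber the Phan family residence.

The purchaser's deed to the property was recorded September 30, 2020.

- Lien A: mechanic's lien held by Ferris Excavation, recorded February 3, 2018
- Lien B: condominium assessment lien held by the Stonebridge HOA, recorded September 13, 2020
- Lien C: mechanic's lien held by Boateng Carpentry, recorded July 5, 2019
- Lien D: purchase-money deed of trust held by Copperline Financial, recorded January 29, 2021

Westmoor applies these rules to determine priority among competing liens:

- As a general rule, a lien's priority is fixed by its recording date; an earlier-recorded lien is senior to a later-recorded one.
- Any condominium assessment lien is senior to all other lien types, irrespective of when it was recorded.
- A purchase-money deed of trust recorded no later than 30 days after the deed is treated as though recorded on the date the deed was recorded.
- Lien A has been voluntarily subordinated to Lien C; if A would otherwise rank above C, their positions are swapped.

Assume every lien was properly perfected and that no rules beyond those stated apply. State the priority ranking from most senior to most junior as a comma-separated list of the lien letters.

B, C, A, D

First, effective dates: D was recorded 121 days after the deed — beyond 30 days — so no relation-back applies.
As a condominium assessment lien, B is senior to every other lien.
Ordering the rest by effective date: A (February 3, 2018), C (July 5, 2019), D (January 29, 2021).
A would otherwise be senior to C, so under the subordination agreement A and C exchange positions.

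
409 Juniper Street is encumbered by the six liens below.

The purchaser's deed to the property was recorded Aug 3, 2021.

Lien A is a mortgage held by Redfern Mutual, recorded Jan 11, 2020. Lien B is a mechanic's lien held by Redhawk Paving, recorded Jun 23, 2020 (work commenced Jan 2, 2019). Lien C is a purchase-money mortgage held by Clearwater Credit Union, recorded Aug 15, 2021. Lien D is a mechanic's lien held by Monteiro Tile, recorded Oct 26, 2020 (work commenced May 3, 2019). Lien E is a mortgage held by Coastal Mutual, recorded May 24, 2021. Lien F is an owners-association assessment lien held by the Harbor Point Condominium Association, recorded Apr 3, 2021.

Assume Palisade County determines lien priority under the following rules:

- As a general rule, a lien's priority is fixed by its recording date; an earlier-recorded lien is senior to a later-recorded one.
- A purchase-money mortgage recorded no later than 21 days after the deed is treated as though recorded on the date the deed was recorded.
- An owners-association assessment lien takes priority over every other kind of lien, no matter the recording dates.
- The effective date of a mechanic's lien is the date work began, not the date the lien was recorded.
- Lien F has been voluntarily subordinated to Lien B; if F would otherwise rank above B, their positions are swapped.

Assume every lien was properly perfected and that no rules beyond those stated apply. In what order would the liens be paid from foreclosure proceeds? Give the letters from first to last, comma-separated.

Effective dates: B's effective date is Jan 2, 2019, when work began; C was recorded within the 21-day window, so its effective date is the deed date Aug 3, 2021; D is treated as recorded May 3, 2019, the work-commencement date.
F, as an owners-association assessment lien, has superpriority and ranks first.
The other liens, earliest effective date first: B (Jan 2, 2019), D (May 3, 2019), A (Jan 11, 2020), E (May 24, 2021), C (Aug 3, 2021).
F would otherwise be senior to B, so under the subordination agreement F and B exchange positions.

B, F, D, A, E, C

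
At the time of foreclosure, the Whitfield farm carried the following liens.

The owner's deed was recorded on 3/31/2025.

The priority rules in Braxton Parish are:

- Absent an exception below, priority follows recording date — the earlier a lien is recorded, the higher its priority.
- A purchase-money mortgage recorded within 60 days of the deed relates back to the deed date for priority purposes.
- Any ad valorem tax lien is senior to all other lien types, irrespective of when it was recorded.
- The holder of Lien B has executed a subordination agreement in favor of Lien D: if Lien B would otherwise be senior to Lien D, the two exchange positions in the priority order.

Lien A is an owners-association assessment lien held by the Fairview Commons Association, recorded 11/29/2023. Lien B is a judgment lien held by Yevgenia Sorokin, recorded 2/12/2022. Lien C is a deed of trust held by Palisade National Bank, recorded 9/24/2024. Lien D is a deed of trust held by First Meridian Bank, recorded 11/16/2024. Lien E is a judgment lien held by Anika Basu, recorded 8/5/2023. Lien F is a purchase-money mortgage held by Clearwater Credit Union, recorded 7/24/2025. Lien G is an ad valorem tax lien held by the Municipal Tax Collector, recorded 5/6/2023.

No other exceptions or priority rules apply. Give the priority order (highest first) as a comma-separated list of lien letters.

G, D, E, A, C, B, F

Adjusting effective dates: F missed the 60-day window (115 days after the deed), so its recording date stands.
G is an ad valorem tax lien, so it outranks all other liens regardless of date.
Ordering the rest by effective date: B (2/12/2022), E (8/5/2023), A (11/29/2023), C (9/24/2024), D (11/16/2024), F (7/24/2025).
B is senior to D before the subordination, so the two trade places.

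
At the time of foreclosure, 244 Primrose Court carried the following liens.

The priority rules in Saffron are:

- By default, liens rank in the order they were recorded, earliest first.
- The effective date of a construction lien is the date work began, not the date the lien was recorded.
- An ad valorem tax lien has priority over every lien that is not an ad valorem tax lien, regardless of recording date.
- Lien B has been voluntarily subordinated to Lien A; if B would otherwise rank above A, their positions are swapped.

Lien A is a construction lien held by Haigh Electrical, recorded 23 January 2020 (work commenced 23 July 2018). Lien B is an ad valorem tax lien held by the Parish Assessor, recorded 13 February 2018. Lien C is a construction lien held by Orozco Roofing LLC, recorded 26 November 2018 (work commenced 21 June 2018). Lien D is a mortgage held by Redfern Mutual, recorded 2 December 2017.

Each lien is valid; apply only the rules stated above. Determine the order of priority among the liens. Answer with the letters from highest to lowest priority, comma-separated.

First, effective dates: A relates back to 23 July 2018 (work commenced); C relates back to 21 June 2018 (work commenced).
B is an ad valorem tax lien and takes priority over every other lien.
The other liens, earliest effective date first: D (2 December 2017), C (21 June 2018), A (23 July 2018).
Because B would otherwise rank above A, the subordination swaps them.

A, D, C, B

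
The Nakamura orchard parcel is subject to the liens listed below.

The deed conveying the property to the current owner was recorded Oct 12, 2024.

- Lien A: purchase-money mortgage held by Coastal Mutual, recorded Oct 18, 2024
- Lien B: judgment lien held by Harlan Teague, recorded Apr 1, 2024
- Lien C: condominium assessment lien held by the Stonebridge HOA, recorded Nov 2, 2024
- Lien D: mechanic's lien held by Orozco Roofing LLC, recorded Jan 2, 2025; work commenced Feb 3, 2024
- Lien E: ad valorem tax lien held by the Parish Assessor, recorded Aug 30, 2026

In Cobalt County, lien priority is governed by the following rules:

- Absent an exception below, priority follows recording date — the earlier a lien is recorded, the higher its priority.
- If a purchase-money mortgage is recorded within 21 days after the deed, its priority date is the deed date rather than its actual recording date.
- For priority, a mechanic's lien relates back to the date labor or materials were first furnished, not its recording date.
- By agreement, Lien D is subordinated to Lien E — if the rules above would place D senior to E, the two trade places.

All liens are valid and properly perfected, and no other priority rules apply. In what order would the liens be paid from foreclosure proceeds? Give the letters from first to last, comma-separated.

Adjusting effective dates: A's effective date is the deed date, Oct 12, 2024; D's effective date is Feb 3, 2024, when work began.
Ordering by effective date: D (Feb 3, 2024), B (Apr 1, 2024), A (Oct 12, 2024), C (Nov 2, 2024), E (Aug 30, 2026).
Because D would otherwise rank above E, the subordination swaps them.

E, B, A, C, D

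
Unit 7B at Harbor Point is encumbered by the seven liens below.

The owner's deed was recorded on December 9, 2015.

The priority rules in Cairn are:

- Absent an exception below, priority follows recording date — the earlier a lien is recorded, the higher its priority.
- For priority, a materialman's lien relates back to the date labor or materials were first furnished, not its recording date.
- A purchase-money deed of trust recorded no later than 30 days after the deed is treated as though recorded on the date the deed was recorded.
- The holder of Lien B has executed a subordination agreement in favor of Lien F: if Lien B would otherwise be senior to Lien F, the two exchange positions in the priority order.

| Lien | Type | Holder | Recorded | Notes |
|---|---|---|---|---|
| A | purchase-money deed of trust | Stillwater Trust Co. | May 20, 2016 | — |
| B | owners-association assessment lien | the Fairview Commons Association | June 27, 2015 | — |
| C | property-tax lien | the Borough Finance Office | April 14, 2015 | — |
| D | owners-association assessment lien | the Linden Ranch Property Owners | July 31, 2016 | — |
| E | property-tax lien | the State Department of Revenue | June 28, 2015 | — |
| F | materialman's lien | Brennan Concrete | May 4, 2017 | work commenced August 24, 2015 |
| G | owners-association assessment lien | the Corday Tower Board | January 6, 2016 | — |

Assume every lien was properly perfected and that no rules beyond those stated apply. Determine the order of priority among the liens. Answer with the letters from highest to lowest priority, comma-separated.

Adjusting effective dates: A was recorded 163 days after the deed, outside the 30-day window, so it keeps its recording date; F is treated as recorded August 24, 2015, the work-commencement date.
By effective date: C (April 14, 2015), B (June 27, 2015), E (June 28, 2015), F (August 24, 2015), G (January 6, 2016), A (May 20, 2016), D (July 31, 2016).
Because B would otherwise rank above F, the subordination swaps them.

C, F, E, B, G, A, D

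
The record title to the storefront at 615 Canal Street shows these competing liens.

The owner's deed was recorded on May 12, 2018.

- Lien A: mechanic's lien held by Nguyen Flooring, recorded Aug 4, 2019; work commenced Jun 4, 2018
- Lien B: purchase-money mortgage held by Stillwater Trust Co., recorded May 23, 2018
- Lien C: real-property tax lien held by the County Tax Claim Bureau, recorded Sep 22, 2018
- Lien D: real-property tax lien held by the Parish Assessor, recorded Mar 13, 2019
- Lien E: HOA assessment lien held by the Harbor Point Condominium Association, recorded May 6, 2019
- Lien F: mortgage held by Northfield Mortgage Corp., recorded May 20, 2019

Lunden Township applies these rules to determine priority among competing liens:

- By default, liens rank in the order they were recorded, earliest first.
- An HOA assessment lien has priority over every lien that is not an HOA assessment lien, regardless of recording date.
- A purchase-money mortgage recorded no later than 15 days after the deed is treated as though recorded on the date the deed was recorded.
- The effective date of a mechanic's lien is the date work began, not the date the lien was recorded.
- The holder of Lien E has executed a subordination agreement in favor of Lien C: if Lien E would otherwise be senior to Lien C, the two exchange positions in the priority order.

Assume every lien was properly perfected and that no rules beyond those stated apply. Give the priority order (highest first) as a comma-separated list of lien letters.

Effective dates: A relates back to Jun 4, 2018 (work commenced); B was recorded within the 15-day window, so its effective date is the deed date May 12, 2018.
As an HOA assessment lien, E is senior to every other lien.
Ordering the rest by effective date: B (May 12, 2018), A (Jun 4, 2018), C (Sep 22, 2018), D (Mar 13, 2019), F (May 20, 2019).
E would otherwise be senior to C, so under the subordination agreement E and C exchange positions.

C, B, A, E, D, F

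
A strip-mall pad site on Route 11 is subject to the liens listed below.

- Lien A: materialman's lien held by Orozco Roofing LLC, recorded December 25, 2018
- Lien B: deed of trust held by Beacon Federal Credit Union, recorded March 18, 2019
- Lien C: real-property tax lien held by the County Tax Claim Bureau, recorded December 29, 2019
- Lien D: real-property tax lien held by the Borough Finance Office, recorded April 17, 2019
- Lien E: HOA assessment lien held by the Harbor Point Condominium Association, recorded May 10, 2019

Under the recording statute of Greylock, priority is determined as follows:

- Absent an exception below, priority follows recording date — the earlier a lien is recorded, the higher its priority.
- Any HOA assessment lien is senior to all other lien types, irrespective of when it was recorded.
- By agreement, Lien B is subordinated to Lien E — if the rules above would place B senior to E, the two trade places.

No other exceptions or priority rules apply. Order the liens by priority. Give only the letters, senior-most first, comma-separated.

E, A, B, D, C

E is an HOA assessment lien, so it outranks all other liens regardless of date.
Ordering the rest by effective date: A (December 25, 2018), B (March 18, 2019), D (April 17, 2019), C (December 29, 2019).
B already ranks below E; the subordination has no effect.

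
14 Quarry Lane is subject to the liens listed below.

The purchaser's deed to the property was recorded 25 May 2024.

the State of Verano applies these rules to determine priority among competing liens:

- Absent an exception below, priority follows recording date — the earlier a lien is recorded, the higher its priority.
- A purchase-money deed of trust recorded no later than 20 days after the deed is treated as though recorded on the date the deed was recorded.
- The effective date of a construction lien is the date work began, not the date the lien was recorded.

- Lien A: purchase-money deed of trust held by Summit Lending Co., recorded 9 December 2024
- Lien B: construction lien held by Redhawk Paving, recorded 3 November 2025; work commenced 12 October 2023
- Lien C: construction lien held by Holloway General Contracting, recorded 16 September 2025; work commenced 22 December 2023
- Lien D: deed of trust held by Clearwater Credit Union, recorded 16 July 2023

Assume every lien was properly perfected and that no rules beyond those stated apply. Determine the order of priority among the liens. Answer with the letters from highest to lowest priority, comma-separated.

Effective dates: A was recorded 198 days after the deed, outside the 20-day window, so it keeps its recording date; B's effective date is 12 October 2023, when work began; C relates back to 22 December 2023 (work commenced).
Sorted by effective date: D (16 July 2023), B (12 October 2023), C (22 December 2023), A (9 December 2024).

D, B, C, A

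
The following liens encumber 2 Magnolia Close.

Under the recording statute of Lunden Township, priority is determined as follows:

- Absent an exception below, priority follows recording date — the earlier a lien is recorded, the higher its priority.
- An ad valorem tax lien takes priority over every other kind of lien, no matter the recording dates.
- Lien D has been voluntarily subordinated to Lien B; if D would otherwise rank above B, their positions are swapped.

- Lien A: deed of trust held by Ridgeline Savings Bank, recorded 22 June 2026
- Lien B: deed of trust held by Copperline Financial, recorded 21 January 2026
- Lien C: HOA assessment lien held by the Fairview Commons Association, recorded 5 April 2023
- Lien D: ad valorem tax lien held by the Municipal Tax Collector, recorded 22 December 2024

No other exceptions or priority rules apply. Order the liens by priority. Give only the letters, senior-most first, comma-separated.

As an ad valorem tax lien, D is senior to every other lien.
Among the remaining liens, by effective date: C (5 April 2023), B (21 January 2026), A (22 June 2026).
Because D would otherwise rank above B, the subordination swaps them.

B, C, D, A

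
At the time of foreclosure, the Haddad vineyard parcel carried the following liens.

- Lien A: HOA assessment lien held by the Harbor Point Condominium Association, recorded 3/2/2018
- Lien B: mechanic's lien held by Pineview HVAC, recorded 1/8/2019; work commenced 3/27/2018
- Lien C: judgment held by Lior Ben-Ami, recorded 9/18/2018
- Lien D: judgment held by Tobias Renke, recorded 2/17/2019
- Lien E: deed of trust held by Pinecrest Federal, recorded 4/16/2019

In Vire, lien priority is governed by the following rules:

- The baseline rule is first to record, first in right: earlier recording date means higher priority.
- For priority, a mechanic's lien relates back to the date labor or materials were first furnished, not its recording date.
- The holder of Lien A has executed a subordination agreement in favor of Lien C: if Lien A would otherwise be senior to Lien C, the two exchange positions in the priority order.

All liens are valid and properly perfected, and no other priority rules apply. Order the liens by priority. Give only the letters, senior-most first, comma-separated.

Adjusting effective dates: B relates back to 3/27/2018 (work commenced).
Sorted by effective date: A (3/2/2018), B (3/27/2018), C (9/18/2018), D (2/17/2019), E (4/16/2019).
Because A would otherwise rank above C, the subordination swaps them.

C, B, A, D, E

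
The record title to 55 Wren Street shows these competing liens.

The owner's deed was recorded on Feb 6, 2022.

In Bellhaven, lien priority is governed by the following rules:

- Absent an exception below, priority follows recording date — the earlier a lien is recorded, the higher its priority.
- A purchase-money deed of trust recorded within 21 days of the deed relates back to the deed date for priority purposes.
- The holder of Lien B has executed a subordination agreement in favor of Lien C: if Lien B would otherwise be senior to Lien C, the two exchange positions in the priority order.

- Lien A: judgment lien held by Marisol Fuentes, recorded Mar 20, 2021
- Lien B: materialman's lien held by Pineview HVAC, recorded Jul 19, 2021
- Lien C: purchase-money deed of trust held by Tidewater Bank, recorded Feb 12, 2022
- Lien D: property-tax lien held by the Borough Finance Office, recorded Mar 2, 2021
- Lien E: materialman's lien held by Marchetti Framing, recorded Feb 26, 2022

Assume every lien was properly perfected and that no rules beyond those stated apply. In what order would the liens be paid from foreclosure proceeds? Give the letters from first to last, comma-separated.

Effective dates after the stated exceptions: C relates back to the deed date Feb 6, 2022.
Sorted by effective date: D (Mar 2, 2021), A (Mar 20, 2021), B (Jul 19, 2021), C (Feb 6, 2022), E (Feb 26, 2022).
B would otherwise be senior to C, so under the subordination agreement B and C exchange positions.

D, A, C, B, E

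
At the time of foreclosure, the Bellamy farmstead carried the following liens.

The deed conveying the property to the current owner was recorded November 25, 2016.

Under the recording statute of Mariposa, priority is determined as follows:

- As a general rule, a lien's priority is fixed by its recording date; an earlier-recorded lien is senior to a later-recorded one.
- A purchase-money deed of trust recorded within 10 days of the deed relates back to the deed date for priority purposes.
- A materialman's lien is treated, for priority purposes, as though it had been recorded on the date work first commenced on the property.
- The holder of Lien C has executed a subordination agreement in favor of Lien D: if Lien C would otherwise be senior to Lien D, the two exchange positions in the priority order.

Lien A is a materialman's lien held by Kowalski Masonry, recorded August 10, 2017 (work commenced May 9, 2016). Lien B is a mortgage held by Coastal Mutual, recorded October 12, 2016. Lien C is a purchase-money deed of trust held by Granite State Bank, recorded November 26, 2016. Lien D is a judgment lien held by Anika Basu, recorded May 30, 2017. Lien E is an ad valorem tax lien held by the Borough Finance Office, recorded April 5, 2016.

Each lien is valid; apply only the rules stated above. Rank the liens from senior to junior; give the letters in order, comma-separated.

E, A, B, D, C

First, effective dates: A relates back to May 9, 2016 (work commenced); C was recorded within the 10-day window, so its effective date is the deed date November 25, 2016.
By effective date, earliest first: E (April 5, 2016), A (May 9, 2016), B (October 12, 2016), C (November 25, 2016), D (May 30, 2017).
The subordination applies — C was senior to D — so C and D swap.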